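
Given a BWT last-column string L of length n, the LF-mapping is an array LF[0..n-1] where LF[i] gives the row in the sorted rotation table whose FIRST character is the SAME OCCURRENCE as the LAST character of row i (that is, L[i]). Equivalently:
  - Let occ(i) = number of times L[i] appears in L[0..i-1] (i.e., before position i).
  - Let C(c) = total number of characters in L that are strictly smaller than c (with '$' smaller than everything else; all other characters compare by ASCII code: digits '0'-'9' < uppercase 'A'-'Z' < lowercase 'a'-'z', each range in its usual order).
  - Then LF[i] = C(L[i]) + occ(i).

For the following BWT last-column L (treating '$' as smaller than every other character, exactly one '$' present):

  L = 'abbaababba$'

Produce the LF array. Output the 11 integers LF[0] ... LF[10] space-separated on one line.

Answer: 1 6 7 2 3 8 4 9 10 5 0

Derivation:
Char counts: '$':1, 'a':5, 'b':5
C (first-col start): C('$')=0, C('a')=1, C('b')=6
L[0]='a': occ=0, LF[0]=C('a')+0=1+0=1
L[1]='b': occ=0, LF[1]=C('b')+0=6+0=6
L[2]='b': occ=1, LF[2]=C('b')+1=6+1=7
L[3]='a': occ=1, LF[3]=C('a')+1=1+1=2
L[4]='a': occ=2, LF[4]=C('a')+2=1+2=3
L[5]='b': occ=2, LF[5]=C('b')+2=6+2=8
L[6]='a': occ=3, LF[6]=C('a')+3=1+3=4
L[7]='b': occ=3, LF[7]=C('b')+3=6+3=9
L[8]='b': occ=4, LF[8]=C('b')+4=6+4=10
L[9]='a': occ=4, LF[9]=C('a')+4=1+4=5
L[10]='$': occ=0, LF[10]=C('$')+0=0+0=0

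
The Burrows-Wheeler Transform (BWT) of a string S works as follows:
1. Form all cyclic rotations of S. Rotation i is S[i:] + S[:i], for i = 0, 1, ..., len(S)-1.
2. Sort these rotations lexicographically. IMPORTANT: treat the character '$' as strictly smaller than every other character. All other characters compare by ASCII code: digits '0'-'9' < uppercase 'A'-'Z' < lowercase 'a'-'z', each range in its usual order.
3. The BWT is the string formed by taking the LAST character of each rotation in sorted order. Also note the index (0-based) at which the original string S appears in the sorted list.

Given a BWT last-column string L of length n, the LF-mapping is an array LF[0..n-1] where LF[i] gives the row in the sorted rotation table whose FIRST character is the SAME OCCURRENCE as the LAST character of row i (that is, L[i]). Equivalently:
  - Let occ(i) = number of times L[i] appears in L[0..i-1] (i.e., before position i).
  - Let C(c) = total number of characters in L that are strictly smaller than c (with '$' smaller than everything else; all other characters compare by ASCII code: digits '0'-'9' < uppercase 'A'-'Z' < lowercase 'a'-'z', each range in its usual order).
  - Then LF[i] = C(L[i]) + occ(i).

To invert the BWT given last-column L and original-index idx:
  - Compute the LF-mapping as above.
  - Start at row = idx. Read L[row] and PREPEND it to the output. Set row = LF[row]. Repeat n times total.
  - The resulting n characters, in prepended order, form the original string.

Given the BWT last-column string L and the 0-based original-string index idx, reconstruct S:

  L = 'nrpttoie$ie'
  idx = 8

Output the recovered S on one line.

LF mapping: 5 8 7 9 10 6 3 1 0 4 2
Walk LF starting at row 8, prepending L[row]:
  step 1: row=8, L[8]='$', prepend. Next row=LF[8]=0
  step 2: row=0, L[0]='n', prepend. Next row=LF[0]=5
  step 3: row=5, L[5]='o', prepend. Next row=LF[5]=6
  step 4: row=6, L[6]='i', prepend. Next row=LF[6]=3
  step 5: row=3, L[3]='t', prepend. Next row=LF[3]=9
  step 6: row=9, L[9]='i', prepend. Next row=LF[9]=4
  step 7: row=4, L[4]='t', prepend. Next row=LF[4]=10
  step 8: row=10, L[10]='e', prepend. Next row=LF[10]=2
  step 9: row=2, L[2]='p', prepend. Next row=LF[2]=7
  step 10: row=7, L[7]='e', prepend. Next row=LF[7]=1
  step 11: row=1, L[1]='r', prepend. Next row=LF[1]=8
Reversed output: repetition$

Answer: repetition$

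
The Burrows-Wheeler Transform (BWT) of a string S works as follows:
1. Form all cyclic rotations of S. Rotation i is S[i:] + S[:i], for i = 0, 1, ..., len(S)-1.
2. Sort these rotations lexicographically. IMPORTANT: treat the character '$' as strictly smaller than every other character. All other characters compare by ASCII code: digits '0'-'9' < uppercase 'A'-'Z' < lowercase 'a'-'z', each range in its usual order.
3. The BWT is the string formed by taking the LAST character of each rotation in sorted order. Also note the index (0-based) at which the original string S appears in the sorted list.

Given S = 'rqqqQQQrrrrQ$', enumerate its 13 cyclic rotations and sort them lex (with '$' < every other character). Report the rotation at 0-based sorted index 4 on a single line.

All 13 rotations (rotation i = S[i:]+S[:i]):
  rot[0] = rqqqQQQrrrrQ$
  rot[1] = qqqQQQrrrrQ$r
  rot[2] = qqQQQrrrrQ$rq
  rot[3] = qQQQrrrrQ$rqq
  rot[4] = QQQrrrrQ$rqqq
  rot[5] = QQrrrrQ$rqqqQ
  rot[6] = QrrrrQ$rqqqQQ
  rot[7] = rrrrQ$rqqqQQQ
  rot[8] = rrrQ$rqqqQQQr
  rot[9] = rrQ$rqqqQQQrr
  rot[10] = rQ$rqqqQQQrrr
  rot[11] = Q$rqqqQQQrrrr
  rot[12] = $rqqqQQQrrrrQ
Sorted (with $ < everything):
  sorted[0] = $rqqqQQQrrrrQ
  sorted[1] = Q$rqqqQQQrrrr
  sorted[2] = QQQrrrrQ$rqqq
  sorted[3] = QQrrrrQ$rqqqQ
  sorted[4] = QrrrrQ$rqqqQQ
  sorted[5] = qQQQrrrrQ$rqq
  sorted[6] = qqQQQrrrrQ$rq
  sorted[7] = qqqQQQrrrrQ$r
  sorted[8] = rQ$rqqqQQQrrr
  sorted[9] = rqqqQQQrrrrQ$
  sorted[10] = rrQ$rqqqQQQrr
  sorted[11] = rrrQ$rqqqQQQr
  sorted[12] = rrrrQ$rqqqQQQ
sorted[4] = QrrrrQ$rqqqQQ

Answer: QrrrrQ$rqqqQQ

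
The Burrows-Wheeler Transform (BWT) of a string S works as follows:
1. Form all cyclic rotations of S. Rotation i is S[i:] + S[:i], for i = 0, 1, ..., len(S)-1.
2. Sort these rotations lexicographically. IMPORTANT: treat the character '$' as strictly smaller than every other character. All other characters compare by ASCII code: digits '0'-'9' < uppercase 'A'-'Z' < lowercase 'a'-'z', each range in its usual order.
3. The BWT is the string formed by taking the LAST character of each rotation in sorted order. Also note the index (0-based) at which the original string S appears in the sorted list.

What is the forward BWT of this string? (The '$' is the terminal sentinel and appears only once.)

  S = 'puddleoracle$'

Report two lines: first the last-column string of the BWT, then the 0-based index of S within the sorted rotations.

All 13 rotations (rotation i = S[i:]+S[:i]):
  rot[0] = puddleoracle$
  rot[1] = uddleoracle$p
  rot[2] = ddleoracle$pu
  rot[3] = dleoracle$pud
  rot[4] = leoracle$pudd
  rot[5] = eoracle$puddl
  rot[6] = oracle$puddle
  rot[7] = racle$puddleo
  rot[8] = acle$puddleor
  rot[9] = cle$puddleora
  rot[10] = le$puddleorac
  rot[11] = e$puddleoracl
  rot[12] = $puddleoracle
Sorted (with $ < everything):
  sorted[0] = $puddleoracle  (last char: 'e')
  sorted[1] = acle$puddleor  (last char: 'r')
  sorted[2] = cle$puddleora  (last char: 'a')
  sorted[3] = ddleoracle$pu  (last char: 'u')
  sorted[4] = dleoracle$pud  (last char: 'd')
  sorted[5] = e$puddleoracl  (last char: 'l')
  sorted[6] = eoracle$puddl  (last char: 'l')
  sorted[7] = le$puddleorac  (last char: 'c')
  sorted[8] = leoracle$pudd  (last char: 'd')
  sorted[9] = oracle$puddle  (last char: 'e')
  sorted[10] = puddleoracle$  (last char: '$')
  sorted[11] = racle$puddleo  (last char: 'o')
  sorted[12] = uddleoracle$p  (last char: 'p')
Last column: eraudllcde$op
Original string S is at sorted index 10

Answer: eraudllcde$op
10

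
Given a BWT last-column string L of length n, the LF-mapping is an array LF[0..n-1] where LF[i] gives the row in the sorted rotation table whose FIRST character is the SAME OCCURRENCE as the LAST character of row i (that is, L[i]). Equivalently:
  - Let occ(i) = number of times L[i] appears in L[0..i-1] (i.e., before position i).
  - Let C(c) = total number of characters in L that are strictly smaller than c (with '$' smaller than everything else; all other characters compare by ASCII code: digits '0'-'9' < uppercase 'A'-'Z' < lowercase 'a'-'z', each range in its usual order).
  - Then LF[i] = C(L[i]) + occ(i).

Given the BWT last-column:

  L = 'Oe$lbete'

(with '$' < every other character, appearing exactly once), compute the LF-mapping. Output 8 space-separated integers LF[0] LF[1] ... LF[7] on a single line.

Answer: 1 3 0 6 2 4 7 5

Derivation:
Char counts: '$':1, 'O':1, 'b':1, 'e':3, 'l':1, 't':1
C (first-col start): C('$')=0, C('O')=1, C('b')=2, C('e')=3, C('l')=6, C('t')=7
L[0]='O': occ=0, LF[0]=C('O')+0=1+0=1
L[1]='e': occ=0, LF[1]=C('e')+0=3+0=3
L[2]='$': occ=0, LF[2]=C('$')+0=0+0=0
L[3]='l': occ=0, LF[3]=C('l')+0=6+0=6
L[4]='b': occ=0, LF[4]=C('b')+0=2+0=2
L[5]='e': occ=1, LF[5]=C('e')+1=3+1=4
L[6]='t': occ=0, LF[6]=C('t')+0=7+0=7
L[7]='e': occ=2, LF[7]=C('e')+2=3+2=5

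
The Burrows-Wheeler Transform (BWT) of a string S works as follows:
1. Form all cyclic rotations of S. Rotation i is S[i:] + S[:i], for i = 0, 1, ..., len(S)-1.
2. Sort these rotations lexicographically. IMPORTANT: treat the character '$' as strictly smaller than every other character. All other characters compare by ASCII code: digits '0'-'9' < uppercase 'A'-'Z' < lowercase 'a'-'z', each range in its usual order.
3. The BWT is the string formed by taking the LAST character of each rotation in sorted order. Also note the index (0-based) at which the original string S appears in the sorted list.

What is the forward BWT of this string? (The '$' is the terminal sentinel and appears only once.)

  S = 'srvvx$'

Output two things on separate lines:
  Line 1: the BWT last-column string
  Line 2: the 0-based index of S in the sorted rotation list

All 6 rotations (rotation i = S[i:]+S[:i]):
  rot[0] = srvvx$
  rot[1] = rvvx$s
  rot[2] = vvx$sr
  rot[3] = vx$srv
  rot[4] = x$srvv
  rot[5] = $srvvx
Sorted (with $ < everything):
  sorted[0] = $srvvx  (last char: 'x')
  sorted[1] = rvvx$s  (last char: 's')
  sorted[2] = srvvx$  (last char: '$')
  sorted[3] = vvx$sr  (last char: 'r')
  sorted[4] = vx$srv  (last char: 'v')
  sorted[5] = x$srvv  (last char: 'v')
Last column: xs$rvv
Original string S is at sorted index 2

Answer: xs$rvv
2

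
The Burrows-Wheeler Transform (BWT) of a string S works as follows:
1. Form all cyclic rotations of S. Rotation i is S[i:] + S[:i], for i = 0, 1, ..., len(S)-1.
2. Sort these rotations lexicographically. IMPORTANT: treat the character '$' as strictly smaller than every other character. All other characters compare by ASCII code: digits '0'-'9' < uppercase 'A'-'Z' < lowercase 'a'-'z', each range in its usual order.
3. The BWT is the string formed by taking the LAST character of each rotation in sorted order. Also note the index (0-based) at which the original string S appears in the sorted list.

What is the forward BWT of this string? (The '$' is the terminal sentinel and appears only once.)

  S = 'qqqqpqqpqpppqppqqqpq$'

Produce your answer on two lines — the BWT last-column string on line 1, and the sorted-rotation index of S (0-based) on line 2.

Answer: qqpqqqpqppppqqqqpqpq$
20

Derivation:
All 21 rotations (rotation i = S[i:]+S[:i]):
  rot[0] = qqqqpqqpqpppqppqqqpq$
  rot[1] = qqqpqqpqpppqppqqqpq$q
  rot[2] = qqpqqpqpppqppqqqpq$qq
  rot[3] = qpqqpqpppqppqqqpq$qqq
  rot[4] = pqqpqpppqppqqqpq$qqqq
  rot[5] = qqpqpppqppqqqpq$qqqqp
  rot[6] = qpqpppqppqqqpq$qqqqpq
  rot[7] = pqpppqppqqqpq$qqqqpqq
  rot[8] = qpppqppqqqpq$qqqqpqqp
  rot[9] = pppqppqqqpq$qqqqpqqpq
  rot[10] = ppqppqqqpq$qqqqpqqpqp
  rot[11] = pqppqqqpq$qqqqpqqpqpp
  rot[12] = qppqqqpq$qqqqpqqpqppp
  rot[13] = ppqqqpq$qqqqpqqpqpppq
  rot[14] = pqqqpq$qqqqpqqpqpppqp
  rot[15] = qqqpq$qqqqpqqpqpppqpp
  rot[16] = qqpq$qqqqpqqpqpppqppq
  rot[17] = qpq$qqqqpqqpqpppqppqq
  rot[18] = pq$qqqqpqqpqpppqppqqq
  rot[19] = q$qqqqpqqpqpppqppqqqp
  rot[20] = $qqqqpqqpqpppqppqqqpq
Sorted (with $ < everything):
  sorted[0] = $qqqqpqqpqpppqppqqqpq  (last char: 'q')
  sorted[1] = pppqppqqqpq$qqqqpqqpq  (last char: 'q')
  sorted[2] = ppqppqqqpq$qqqqpqqpqp  (last char: 'p')
  sorted[3] = ppqqqpq$qqqqpqqpqpppq  (last char: 'q')
  sorted[4] = pq$qqqqpqqpqpppqppqqq  (last char: 'q')
  sorted[5] = pqpppqppqqqpq$qqqqpqq  (last char: 'q')
  sorted[6] = pqppqqqpq$qqqqpqqpqpp  (last char: 'p')
  sorted[7] = pqqpqpppqppqqqpq$qqqq  (last char: 'q')
  sorted[8] = pqqqpq$qqqqpqqpqpppqp  (last char: 'p')
  sorted[9] = q$qqqqpqqpqpppqppqqqp  (last char: 'p')
  sorted[10] = qpppqppqqqpq$qqqqpqqp  (last char: 'p')
  sorted[11] = qppqqqpq$qqqqpqqpqppp  (last char: 'p')
  sorted[12] = qpq$qqqqpqqpqpppqppqq  (last char: 'q')
  sorted[13] = qpqpppqppqqqpq$qqqqpq  (last char: 'q')
  sorted[14] = qpqqpqpppqppqqqpq$qqq  (last char: 'q')
  sorted[15] = qqpq$qqqqpqqpqpppqppq  (last char: 'q')
  sorted[16] = qqpqpppqppqqqpq$qqqqp  (last char: 'p')
  sorted[17] = qqpqqpqpppqppqqqpq$qq  (last char: 'q')
  sorted[18] = qqqpq$qqqqpqqpqpppqpp  (last char: 'p')
  sorted[19] = qqqpqqpqpppqppqqqpq$q  (last char: 'q')
  sorted[20] = qqqqpqqpqpppqppqqqpq$  (last char: '$')
Last column: qqpqqqpqppppqqqqpqpq$
Original string S is at sorted index 20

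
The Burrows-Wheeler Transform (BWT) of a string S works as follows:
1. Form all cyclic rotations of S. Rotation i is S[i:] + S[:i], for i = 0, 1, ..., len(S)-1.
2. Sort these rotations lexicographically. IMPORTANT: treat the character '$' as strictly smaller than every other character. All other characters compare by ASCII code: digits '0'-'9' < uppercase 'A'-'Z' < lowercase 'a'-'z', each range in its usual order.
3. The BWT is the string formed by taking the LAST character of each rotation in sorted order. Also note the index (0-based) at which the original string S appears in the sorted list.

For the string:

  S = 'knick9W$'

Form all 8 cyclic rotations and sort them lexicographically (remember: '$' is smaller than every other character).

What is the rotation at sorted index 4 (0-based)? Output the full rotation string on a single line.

Answer: ick9W$kn

Derivation:
All 8 rotations (rotation i = S[i:]+S[:i]):
  rot[0] = knick9W$
  rot[1] = nick9W$k
  rot[2] = ick9W$kn
  rot[3] = ck9W$kni
  rot[4] = k9W$knic
  rot[5] = 9W$knick
  rot[6] = W$knick9
  rot[7] = $knick9W
Sorted (with $ < everything):
  sorted[0] = $knick9W
  sorted[1] = 9W$knick
  sorted[2] = W$knick9
  sorted[3] = ck9W$kni
  sorted[4] = ick9W$kn
  sorted[5] = k9W$knic
  sorted[6] = knick9W$
  sorted[7] = nick9W$k
sorted[4] = ick9W$kn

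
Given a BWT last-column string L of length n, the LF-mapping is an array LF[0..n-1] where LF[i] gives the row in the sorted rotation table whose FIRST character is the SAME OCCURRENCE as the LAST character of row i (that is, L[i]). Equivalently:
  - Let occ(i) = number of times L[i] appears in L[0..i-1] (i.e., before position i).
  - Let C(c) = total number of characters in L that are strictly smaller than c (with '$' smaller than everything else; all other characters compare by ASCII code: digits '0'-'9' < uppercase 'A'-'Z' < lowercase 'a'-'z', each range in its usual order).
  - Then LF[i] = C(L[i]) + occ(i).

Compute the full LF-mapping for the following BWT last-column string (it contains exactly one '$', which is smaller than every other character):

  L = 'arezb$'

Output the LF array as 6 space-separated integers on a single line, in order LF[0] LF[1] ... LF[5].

Answer: 1 4 3 5 2 0

Derivation:
Char counts: '$':1, 'a':1, 'b':1, 'e':1, 'r':1, 'z':1
C (first-col start): C('$')=0, C('a')=1, C('b')=2, C('e')=3, C('r')=4, C('z')=5
L[0]='a': occ=0, LF[0]=C('a')+0=1+0=1
L[1]='r': occ=0, LF[1]=C('r')+0=4+0=4
L[2]='e': occ=0, LF[2]=C('e')+0=3+0=3
L[3]='z': occ=0, LF[3]=C('z')+0=5+0=5
L[4]='b': occ=0, LF[4]=C('b')+0=2+0=2
L[5]='$': occ=0, LF[5]=C('$')+0=0+0=0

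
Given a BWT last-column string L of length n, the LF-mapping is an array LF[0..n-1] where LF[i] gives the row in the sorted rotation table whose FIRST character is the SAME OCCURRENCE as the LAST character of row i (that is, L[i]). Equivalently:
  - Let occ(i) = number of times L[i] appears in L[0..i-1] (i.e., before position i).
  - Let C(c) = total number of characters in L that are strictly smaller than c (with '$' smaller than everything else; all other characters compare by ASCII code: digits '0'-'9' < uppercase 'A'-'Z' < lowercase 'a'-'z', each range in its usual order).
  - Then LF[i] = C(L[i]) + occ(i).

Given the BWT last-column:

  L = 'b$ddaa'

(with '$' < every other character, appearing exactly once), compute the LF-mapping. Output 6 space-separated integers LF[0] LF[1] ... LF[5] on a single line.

Answer: 3 0 4 5 1 2

Derivation:
Char counts: '$':1, 'a':2, 'b':1, 'd':2
C (first-col start): C('$')=0, C('a')=1, C('b')=3, C('d')=4
L[0]='b': occ=0, LF[0]=C('b')+0=3+0=3
L[1]='$': occ=0, LF[1]=C('$')+0=0+0=0
L[2]='d': occ=0, LF[2]=C('d')+0=4+0=4
L[3]='d': occ=1, LF[3]=C('d')+1=4+1=5
L[4]='a': occ=0, LF[4]=C('a')+0=1+0=1
L[5]='a': occ=1, LF[5]=C('a')+1=1+1=2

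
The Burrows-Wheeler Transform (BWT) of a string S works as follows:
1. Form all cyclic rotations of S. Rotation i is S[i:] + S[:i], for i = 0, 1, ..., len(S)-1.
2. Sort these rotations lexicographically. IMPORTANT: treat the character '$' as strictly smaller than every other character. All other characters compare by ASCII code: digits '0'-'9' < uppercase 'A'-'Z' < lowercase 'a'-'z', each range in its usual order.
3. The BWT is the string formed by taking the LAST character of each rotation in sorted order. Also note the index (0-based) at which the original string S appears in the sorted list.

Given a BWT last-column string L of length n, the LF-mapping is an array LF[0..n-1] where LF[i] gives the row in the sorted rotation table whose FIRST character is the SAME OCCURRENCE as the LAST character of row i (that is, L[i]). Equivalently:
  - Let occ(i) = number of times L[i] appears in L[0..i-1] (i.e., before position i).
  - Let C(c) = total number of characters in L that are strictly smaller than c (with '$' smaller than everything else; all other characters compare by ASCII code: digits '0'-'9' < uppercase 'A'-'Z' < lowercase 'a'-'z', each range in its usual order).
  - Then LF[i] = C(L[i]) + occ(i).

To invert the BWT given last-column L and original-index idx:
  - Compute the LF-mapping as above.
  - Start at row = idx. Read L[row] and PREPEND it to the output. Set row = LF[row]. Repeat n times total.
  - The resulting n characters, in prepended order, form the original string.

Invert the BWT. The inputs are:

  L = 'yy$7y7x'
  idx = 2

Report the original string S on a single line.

LF mapping: 4 5 0 1 6 2 3
Walk LF starting at row 2, prepending L[row]:
  step 1: row=2, L[2]='$', prepend. Next row=LF[2]=0
  step 2: row=0, L[0]='y', prepend. Next row=LF[0]=4
  step 3: row=4, L[4]='y', prepend. Next row=LF[4]=6
  step 4: row=6, L[6]='x', prepend. Next row=LF[6]=3
  step 5: row=3, L[3]='7', prepend. Next row=LF[3]=1
  step 6: row=1, L[1]='y', prepend. Next row=LF[1]=5
  step 7: row=5, L[5]='7', prepend. Next row=LF[5]=2
Reversed output: 7y7xyy$

Answer: 7y7xyy$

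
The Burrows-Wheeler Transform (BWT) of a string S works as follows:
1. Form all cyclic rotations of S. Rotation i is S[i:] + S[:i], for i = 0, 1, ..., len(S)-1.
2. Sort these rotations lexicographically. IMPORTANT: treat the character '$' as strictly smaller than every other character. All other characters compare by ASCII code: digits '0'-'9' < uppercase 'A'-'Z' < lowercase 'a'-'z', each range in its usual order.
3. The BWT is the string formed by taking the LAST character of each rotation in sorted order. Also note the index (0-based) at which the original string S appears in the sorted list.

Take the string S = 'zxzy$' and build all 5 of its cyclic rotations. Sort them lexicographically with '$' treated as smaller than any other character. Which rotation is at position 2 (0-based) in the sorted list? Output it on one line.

All 5 rotations (rotation i = S[i:]+S[:i]):
  rot[0] = zxzy$
  rot[1] = xzy$z
  rot[2] = zy$zx
  rot[3] = y$zxz
  rot[4] = $zxzy
Sorted (with $ < everything):
  sorted[0] = $zxzy
  sorted[1] = xzy$z
  sorted[2] = y$zxz
  sorted[3] = zxzy$
  sorted[4] = zy$zx
sorted[2] = y$zxz

Answer: y$zxz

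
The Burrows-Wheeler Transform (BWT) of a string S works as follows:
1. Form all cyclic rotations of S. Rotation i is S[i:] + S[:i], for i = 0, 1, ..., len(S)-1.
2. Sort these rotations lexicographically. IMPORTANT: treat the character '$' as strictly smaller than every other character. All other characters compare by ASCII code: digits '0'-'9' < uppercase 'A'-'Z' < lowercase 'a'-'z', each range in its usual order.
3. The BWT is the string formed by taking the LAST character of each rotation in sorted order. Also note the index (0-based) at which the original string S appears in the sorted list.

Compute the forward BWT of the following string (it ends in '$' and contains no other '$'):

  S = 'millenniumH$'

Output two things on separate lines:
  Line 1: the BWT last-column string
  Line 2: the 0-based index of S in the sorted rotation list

All 12 rotations (rotation i = S[i:]+S[:i]):
  rot[0] = millenniumH$
  rot[1] = illenniumH$m
  rot[2] = llenniumH$mi
  rot[3] = lenniumH$mil
  rot[4] = enniumH$mill
  rot[5] = nniumH$mille
  rot[6] = niumH$millen
  rot[7] = iumH$millenn
  rot[8] = umH$millenni
  rot[9] = mH$millenniu
  rot[10] = H$millennium
  rot[11] = $millenniumH
Sorted (with $ < everything):
  sorted[0] = $millenniumH  (last char: 'H')
  sorted[1] = H$millennium  (last char: 'm')
  sorted[2] = enniumH$mill  (last char: 'l')
  sorted[3] = illenniumH$m  (last char: 'm')
  sorted[4] = iumH$millenn  (last char: 'n')
  sorted[5] = lenniumH$mil  (last char: 'l')
  sorted[6] = llenniumH$mi  (last char: 'i')
  sorted[7] = mH$millenniu  (last char: 'u')
  sorted[8] = millenniumH$  (last char: '$')
  sorted[9] = niumH$millen  (last char: 'n')
  sorted[10] = nniumH$mille  (last char: 'e')
  sorted[11] = umH$millenni  (last char: 'i')
Last column: Hmlmnliu$nei
Original string S is at sorted index 8

Answer: Hmlmnliu$nei
8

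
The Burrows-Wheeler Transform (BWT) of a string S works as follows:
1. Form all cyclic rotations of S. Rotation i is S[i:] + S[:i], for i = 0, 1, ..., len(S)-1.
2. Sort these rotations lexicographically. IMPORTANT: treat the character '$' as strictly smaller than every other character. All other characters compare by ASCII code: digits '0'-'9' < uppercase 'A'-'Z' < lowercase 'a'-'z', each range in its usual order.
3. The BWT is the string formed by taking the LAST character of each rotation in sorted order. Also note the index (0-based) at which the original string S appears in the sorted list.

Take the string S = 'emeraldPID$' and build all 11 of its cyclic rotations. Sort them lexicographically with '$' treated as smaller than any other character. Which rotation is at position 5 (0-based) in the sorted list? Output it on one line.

All 11 rotations (rotation i = S[i:]+S[:i]):
  rot[0] = emeraldPID$
  rot[1] = meraldPID$e
  rot[2] = eraldPID$em
  rot[3] = raldPID$eme
  rot[4] = aldPID$emer
  rot[5] = ldPID$emera
  rot[6] = dPID$emeral
  rot[7] = PID$emerald
  rot[8] = ID$emeraldP
  rot[9] = D$emeraldPI
  rot[10] = $emeraldPID
Sorted (with $ < everything):
  sorted[0] = $emeraldPID
  sorted[1] = D$emeraldPI
  sorted[2] = ID$emeraldP
  sorted[3] = PID$emerald
  sorted[4] = aldPID$emer
  sorted[5] = dPID$emeral
  sorted[6] = emeraldPID$
  sorted[7] = eraldPID$em
  sorted[8] = ldPID$emera
  sorted[9] = meraldPID$e
  sorted[10] = raldPID$eme
sorted[5] = dPID$emeral

Answer: dPID$emeral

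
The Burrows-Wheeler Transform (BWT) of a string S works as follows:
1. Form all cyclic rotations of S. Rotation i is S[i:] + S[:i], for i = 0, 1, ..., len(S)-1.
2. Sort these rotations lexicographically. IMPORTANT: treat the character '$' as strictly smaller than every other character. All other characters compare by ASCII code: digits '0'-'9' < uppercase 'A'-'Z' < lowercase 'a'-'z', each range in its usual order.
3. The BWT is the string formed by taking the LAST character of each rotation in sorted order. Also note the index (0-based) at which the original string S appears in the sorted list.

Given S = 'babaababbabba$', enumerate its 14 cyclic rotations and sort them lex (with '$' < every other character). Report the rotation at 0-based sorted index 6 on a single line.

All 14 rotations (rotation i = S[i:]+S[:i]):
  rot[0] = babaababbabba$
  rot[1] = abaababbabba$b
  rot[2] = baababbabba$ba
  rot[3] = aababbabba$bab
  rot[4] = ababbabba$baba
  rot[5] = babbabba$babaa
  rot[6] = abbabba$babaab
  rot[7] = bbabba$babaaba
  rot[8] = babba$babaabab
  rot[9] = abba$babaababb
  rot[10] = bba$babaababba
  rot[11] = ba$babaababbab
  rot[12] = a$babaababbabb
  rot[13] = $babaababbabba
Sorted (with $ < everything):
  sorted[0] = $babaababbabba
  sorted[1] = a$babaababbabb
  sorted[2] = aababbabba$bab
  sorted[3] = abaababbabba$b
  sorted[4] = ababbabba$baba
  sorted[5] = abba$babaababb
  sorted[6] = abbabba$babaab
  sorted[7] = ba$babaababbab
  sorted[8] = baababbabba$ba
  sorted[9] = babaababbabba$
  sorted[10] = babba$babaabab
  sorted[11] = babbabba$babaa
  sorted[12] = bba$babaababba
  sorted[13] = bbabba$babaaba
sorted[6] = abbabba$babaab

Answer: abbabba$babaab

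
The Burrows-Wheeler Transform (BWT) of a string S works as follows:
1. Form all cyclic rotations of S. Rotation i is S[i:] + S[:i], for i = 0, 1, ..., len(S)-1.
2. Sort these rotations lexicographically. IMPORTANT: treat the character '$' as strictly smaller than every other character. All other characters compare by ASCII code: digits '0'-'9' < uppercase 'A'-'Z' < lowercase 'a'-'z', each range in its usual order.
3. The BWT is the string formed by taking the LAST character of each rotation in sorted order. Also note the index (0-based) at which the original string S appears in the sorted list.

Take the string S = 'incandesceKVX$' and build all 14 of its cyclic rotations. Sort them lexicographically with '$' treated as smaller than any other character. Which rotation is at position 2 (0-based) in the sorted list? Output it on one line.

Answer: VX$incandesceK

Derivation:
All 14 rotations (rotation i = S[i:]+S[:i]):
  rot[0] = incandesceKVX$
  rot[1] = ncandesceKVX$i
  rot[2] = candesceKVX$in
  rot[3] = andesceKVX$inc
  rot[4] = ndesceKVX$inca
  rot[5] = desceKVX$incan
  rot[6] = esceKVX$incand
  rot[7] = sceKVX$incande
  rot[8] = ceKVX$incandes
  rot[9] = eKVX$incandesc
  rot[10] = KVX$incandesce
  rot[11] = VX$incandesceK
  rot[12] = X$incandesceKV
  rot[13] = $incandesceKVX
Sorted (with $ < everything):
  sorted[0] = $incandesceKVX
  sorted[1] = KVX$incandesce
  sorted[2] = VX$incandesceK
  sorted[3] = X$incandesceKV
  sorted[4] = andesceKVX$inc
  sorted[5] = candesceKVX$in
  sorted[6] = ceKVX$incandes
  sorted[7] = desceKVX$incan
  sorted[8] = eKVX$incandesc
  sorted[9] = esceKVX$incand
  sorted[10] = incandesceKVX$
  sorted[11] = ncandesceKVX$i
  sorted[12] = ndesceKVX$inca
  sorted[13] = sceKVX$incande
sorted[2] = VX$incandesceK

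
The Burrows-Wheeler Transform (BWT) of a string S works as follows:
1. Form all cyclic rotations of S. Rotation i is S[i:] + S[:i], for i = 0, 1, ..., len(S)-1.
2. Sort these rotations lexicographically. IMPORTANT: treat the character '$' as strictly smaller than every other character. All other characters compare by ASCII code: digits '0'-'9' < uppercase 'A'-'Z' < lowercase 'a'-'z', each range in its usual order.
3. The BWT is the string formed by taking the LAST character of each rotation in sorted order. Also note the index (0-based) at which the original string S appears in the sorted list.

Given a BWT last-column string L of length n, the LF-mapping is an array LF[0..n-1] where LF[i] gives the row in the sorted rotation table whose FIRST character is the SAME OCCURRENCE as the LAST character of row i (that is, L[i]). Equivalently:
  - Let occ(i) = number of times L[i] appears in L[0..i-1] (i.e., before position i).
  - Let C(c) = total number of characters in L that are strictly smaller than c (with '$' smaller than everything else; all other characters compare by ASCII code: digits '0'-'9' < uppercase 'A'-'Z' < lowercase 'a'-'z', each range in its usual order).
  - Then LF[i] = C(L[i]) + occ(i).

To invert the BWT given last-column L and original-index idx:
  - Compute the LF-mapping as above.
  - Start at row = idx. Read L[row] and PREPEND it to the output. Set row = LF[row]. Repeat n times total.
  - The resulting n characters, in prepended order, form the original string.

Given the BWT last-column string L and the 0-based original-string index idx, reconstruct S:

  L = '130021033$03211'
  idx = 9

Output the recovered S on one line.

Answer: 20231313300011$

Derivation:
LF mapping: 5 11 1 2 9 6 3 12 13 0 4 14 10 7 8
Walk LF starting at row 9, prepending L[row]:
  step 1: row=9, L[9]='$', prepend. Next row=LF[9]=0
  step 2: row=0, L[0]='1', prepend. Next row=LF[0]=5
  step 3: row=5, L[5]='1', prepend. Next row=LF[5]=6
  step 4: row=6, L[6]='0', prepend. Next row=LF[6]=3
  step 5: row=3, L[3]='0', prepend. Next row=LF[3]=2
  step 6: row=2, L[2]='0', prepend. Next row=LF[2]=1
  step 7: row=1, L[1]='3', prepend. Next row=LF[1]=11
  step 8: row=11, L[11]='3', prepend. Next row=LF[11]=14
  step 9: row=14, L[14]='1', prepend. Next row=LF[14]=8
  step 10: row=8, L[8]='3', prepend. Next row=LF[8]=13
  step 11: row=13, L[13]='1', prepend. Next row=LF[13]=7
  step 12: row=7, L[7]='3', prepend. Next row=LF[7]=12
  step 13: row=12, L[12]='2', prepend. Next row=LF[12]=10
  step 14: row=10, L[10]='0', prepend. Next row=LF[10]=4
  step 15: row=4, L[4]='2', prepend. Next row=LF[4]=9
Reversed output: 20231313300011$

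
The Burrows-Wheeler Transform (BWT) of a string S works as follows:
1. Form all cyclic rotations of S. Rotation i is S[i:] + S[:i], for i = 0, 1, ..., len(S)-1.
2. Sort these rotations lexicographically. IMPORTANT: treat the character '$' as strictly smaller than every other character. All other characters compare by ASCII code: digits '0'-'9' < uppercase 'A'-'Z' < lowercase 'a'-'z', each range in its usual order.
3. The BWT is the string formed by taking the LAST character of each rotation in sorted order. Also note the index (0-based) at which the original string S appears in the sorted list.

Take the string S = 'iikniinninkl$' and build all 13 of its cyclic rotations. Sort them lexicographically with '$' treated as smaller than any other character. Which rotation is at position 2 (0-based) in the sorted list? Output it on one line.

Answer: iinninkl$iikn

Derivation:
All 13 rotations (rotation i = S[i:]+S[:i]):
  rot[0] = iikniinninkl$
  rot[1] = ikniinninkl$i
  rot[2] = kniinninkl$ii
  rot[3] = niinninkl$iik
  rot[4] = iinninkl$iikn
  rot[5] = inninkl$iikni
  rot[6] = nninkl$iiknii
  rot[7] = ninkl$iikniin
  rot[8] = inkl$iikniinn
  rot[9] = nkl$iikniinni
  rot[10] = kl$iikniinnin
  rot[11] = l$iikniinnink
  rot[12] = $iikniinninkl
Sorted (with $ < everything):
  sorted[0] = $iikniinninkl
  sorted[1] = iikniinninkl$
  sorted[2] = iinninkl$iikn
  sorted[3] = ikniinninkl$i
  sorted[4] = inkl$iikniinn
  sorted[5] = inninkl$iikni
  sorted[6] = kl$iikniinnin
  sorted[7] = kniinninkl$ii
  sorted[8] = l$iikniinnink
  sorted[9] = niinninkl$iik
  sorted[10] = ninkl$iikniin
  sorted[11] = nkl$iikniinni
  sorted[12] = nninkl$iiknii
sorted[2] = iinninkl$iikn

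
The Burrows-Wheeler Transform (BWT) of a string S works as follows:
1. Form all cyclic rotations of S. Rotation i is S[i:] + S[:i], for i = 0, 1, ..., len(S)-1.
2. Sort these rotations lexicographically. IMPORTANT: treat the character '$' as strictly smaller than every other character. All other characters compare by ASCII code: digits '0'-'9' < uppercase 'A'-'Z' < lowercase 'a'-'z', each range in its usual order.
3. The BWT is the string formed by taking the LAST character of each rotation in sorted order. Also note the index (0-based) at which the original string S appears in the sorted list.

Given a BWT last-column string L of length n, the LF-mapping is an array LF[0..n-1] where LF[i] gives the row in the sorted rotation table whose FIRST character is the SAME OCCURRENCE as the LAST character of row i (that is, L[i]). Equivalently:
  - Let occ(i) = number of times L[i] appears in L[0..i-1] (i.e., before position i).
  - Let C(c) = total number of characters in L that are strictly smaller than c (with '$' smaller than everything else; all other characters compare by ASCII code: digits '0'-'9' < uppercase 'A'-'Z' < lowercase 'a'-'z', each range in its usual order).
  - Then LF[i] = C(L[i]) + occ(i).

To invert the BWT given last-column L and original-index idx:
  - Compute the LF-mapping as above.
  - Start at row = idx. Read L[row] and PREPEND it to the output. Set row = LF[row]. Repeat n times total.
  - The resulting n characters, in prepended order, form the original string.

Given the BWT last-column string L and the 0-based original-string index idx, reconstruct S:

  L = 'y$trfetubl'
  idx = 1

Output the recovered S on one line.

Answer: butterfly$

Derivation:
LF mapping: 9 0 6 5 3 2 7 8 1 4
Walk LF starting at row 1, prepending L[row]:
  step 1: row=1, L[1]='$', prepend. Next row=LF[1]=0
  step 2: row=0, L[0]='y', prepend. Next row=LF[0]=9
  step 3: row=9, L[9]='l', prepend. Next row=LF[9]=4
  step 4: row=4, L[4]='f', prepend. Next row=LF[4]=3
  step 5: row=3, L[3]='r', prepend. Next row=LF[3]=5
  step 6: row=5, L[5]='e', prepend. Next row=LF[5]=2
  step 7: row=2, L[2]='t', prepend. Next row=LF[2]=6
  step 8: row=6, L[6]='t', prepend. Next row=LF[6]=7
  step 9: row=7, L[7]='u', prepend. Next row=LF[7]=8
  step 10: row=8, L[8]='b', prepend. Next row=LF[8]=1
Reversed output: butterfly$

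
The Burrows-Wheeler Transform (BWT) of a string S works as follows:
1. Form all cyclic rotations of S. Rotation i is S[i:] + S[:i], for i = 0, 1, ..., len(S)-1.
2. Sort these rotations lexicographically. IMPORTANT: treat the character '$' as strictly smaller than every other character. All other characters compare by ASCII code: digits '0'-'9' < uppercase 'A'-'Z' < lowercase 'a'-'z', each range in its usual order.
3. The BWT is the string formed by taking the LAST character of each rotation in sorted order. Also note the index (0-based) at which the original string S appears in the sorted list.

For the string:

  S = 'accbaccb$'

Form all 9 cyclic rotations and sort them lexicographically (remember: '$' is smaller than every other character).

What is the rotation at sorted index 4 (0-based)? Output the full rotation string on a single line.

Answer: baccb$acc

Derivation:
All 9 rotations (rotation i = S[i:]+S[:i]):
  rot[0] = accbaccb$
  rot[1] = ccbaccb$a
  rot[2] = cbaccb$ac
  rot[3] = baccb$acc
  rot[4] = accb$accb
  rot[5] = ccb$accba
  rot[6] = cb$accbac
  rot[7] = b$accbacc
  rot[8] = $accbaccb
Sorted (with $ < everything):
  sorted[0] = $accbaccb
  sorted[1] = accb$accb
  sorted[2] = accbaccb$
  sorted[3] = b$accbacc
  sorted[4] = baccb$acc
  sorted[5] = cb$accbac
  sorted[6] = cbaccb$ac
  sorted[7] = ccb$accba
  sorted[8] = ccbaccb$a
sorted[4] = baccb$acc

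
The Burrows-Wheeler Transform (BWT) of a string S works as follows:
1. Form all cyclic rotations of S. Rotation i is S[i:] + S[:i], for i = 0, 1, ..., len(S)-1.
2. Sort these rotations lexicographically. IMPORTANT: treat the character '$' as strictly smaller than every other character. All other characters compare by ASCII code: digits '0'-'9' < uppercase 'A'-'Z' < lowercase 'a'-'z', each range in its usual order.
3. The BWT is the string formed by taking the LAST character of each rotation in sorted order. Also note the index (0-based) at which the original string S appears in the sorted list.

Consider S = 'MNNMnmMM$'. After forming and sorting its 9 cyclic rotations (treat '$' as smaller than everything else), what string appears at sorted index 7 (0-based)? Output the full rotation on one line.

All 9 rotations (rotation i = S[i:]+S[:i]):
  rot[0] = MNNMnmMM$
  rot[1] = NNMnmMM$M
  rot[2] = NMnmMM$MN
  rot[3] = MnmMM$MNN
  rot[4] = nmMM$MNNM
  rot[5] = mMM$MNNMn
  rot[6] = MM$MNNMnm
  rot[7] = M$MNNMnmM
  rot[8] = $MNNMnmMM
Sorted (with $ < everything):
  sorted[0] = $MNNMnmMM
  sorted[1] = M$MNNMnmM
  sorted[2] = MM$MNNMnm
  sorted[3] = MNNMnmMM$
  sorted[4] = MnmMM$MNN
  sorted[5] = NMnmMM$MN
  sorted[6] = NNMnmMM$M
  sorted[7] = mMM$MNNMn
  sorted[8] = nmMM$MNNM
sorted[7] = mMM$MNNMn

Answer: mMM$MNNMn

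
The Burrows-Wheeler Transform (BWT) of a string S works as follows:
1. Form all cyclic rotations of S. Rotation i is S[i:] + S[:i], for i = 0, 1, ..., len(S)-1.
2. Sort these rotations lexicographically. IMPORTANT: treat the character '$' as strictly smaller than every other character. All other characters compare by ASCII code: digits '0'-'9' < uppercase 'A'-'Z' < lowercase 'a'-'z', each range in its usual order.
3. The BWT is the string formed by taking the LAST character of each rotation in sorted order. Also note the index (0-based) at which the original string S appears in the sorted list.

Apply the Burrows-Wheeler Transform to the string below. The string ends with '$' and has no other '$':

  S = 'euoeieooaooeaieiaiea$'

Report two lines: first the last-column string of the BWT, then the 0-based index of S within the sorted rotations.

Answer: aeieoioioi$eaaeooueae
10

Derivation:
All 21 rotations (rotation i = S[i:]+S[:i]):
  rot[0] = euoeieooaooeaieiaiea$
  rot[1] = uoeieooaooeaieiaiea$e
  rot[2] = oeieooaooeaieiaiea$eu
  rot[3] = eieooaooeaieiaiea$euo
  rot[4] = ieooaooeaieiaiea$euoe
  rot[5] = eooaooeaieiaiea$euoei
  rot[6] = ooaooeaieiaiea$euoeie
  rot[7] = oaooeaieiaiea$euoeieo
  rot[8] = aooeaieiaiea$euoeieoo
  rot[9] = ooeaieiaiea$euoeieooa
  rot[10] = oeaieiaiea$euoeieooao
  rot[11] = eaieiaiea$euoeieooaoo
  rot[12] = aieiaiea$euoeieooaooe
  rot[13] = ieiaiea$euoeieooaooea
  rot[14] = eiaiea$euoeieooaooeai
  rot[15] = iaiea$euoeieooaooeaie
  rot[16] = aiea$euoeieooaooeaiei
  rot[17] = iea$euoeieooaooeaieia
  rot[18] = ea$euoeieooaooeaieiai
  rot[19] = a$euoeieooaooeaieiaie
  rot[20] = $euoeieooaooeaieiaiea
Sorted (with $ < everything):
  sorted[0] = $euoeieooaooeaieiaiea  (last char: 'a')
  sorted[1] = a$euoeieooaooeaieiaie  (last char: 'e')
  sorted[2] = aiea$euoeieooaooeaiei  (last char: 'i')
  sorted[3] = aieiaiea$euoeieooaooe  (last char: 'e')
  sorted[4] = aooeaieiaiea$euoeieoo  (last char: 'o')
  sorted[5] = ea$euoeieooaooeaieiai  (last char: 'i')
  sorted[6] = eaieiaiea$euoeieooaoo  (last char: 'o')
  sorted[7] = eiaiea$euoeieooaooeai  (last char: 'i')
  sorted[8] = eieooaooeaieiaiea$euo  (last char: 'o')
  sorted[9] = eooaooeaieiaiea$euoei  (last char: 'i')
  sorted[10] = euoeieooaooeaieiaiea$  (last char: '$')
  sorted[11] = iaiea$euoeieooaooeaie  (last char: 'e')
  sorted[12] = iea$euoeieooaooeaieia  (last char: 'a')
  sorted[13] = ieiaiea$euoeieooaooea  (last char: 'a')
  sorted[14] = ieooaooeaieiaiea$euoe  (last char: 'e')
  sorted[15] = oaooeaieiaiea$euoeieo  (last char: 'o')
  sorted[16] = oeaieiaiea$euoeieooao  (last char: 'o')
  sorted[17] = oeieooaooeaieiaiea$eu  (last char: 'u')
  sorted[18] = ooaooeaieiaiea$euoeie  (last char: 'e')
  sorted[19] = ooeaieiaiea$euoeieooa  (last char: 'a')
  sorted[20] = uoeieooaooeaieiaiea$e  (last char: 'e')
Last column: aeieoioioi$eaaeooueae
Original string S is at sorted index 10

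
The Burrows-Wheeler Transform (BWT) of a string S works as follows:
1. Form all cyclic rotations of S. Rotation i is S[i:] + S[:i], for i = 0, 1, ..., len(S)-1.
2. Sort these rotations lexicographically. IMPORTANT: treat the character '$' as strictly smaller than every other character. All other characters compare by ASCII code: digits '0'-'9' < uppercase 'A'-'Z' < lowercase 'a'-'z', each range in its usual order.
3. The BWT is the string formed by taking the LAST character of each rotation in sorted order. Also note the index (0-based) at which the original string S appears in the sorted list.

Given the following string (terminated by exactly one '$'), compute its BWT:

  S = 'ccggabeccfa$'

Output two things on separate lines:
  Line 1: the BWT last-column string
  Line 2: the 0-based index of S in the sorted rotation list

All 12 rotations (rotation i = S[i:]+S[:i]):
  rot[0] = ccggabeccfa$
  rot[1] = cggabeccfa$c
  rot[2] = ggabeccfa$cc
  rot[3] = gabeccfa$ccg
  rot[4] = abeccfa$ccgg
  rot[5] = beccfa$ccgga
  rot[6] = eccfa$ccggab
  rot[7] = ccfa$ccggabe
  rot[8] = cfa$ccggabec
  rot[9] = fa$ccggabecc
  rot[10] = a$ccggabeccf
  rot[11] = $ccggabeccfa
Sorted (with $ < everything):
  sorted[0] = $ccggabeccfa  (last char: 'a')
  sorted[1] = a$ccggabeccf  (last char: 'f')
  sorted[2] = abeccfa$ccgg  (last char: 'g')
  sorted[3] = beccfa$ccgga  (last char: 'a')
  sorted[4] = ccfa$ccggabe  (last char: 'e')
  sorted[5] = ccggabeccfa$  (last char: '$')
  sorted[6] = cfa$ccggabec  (last char: 'c')
  sorted[7] = cggabeccfa$c  (last char: 'c')
  sorted[8] = eccfa$ccggab  (last char: 'b')
  sorted[9] = fa$ccggabecc  (last char: 'c')
  sorted[10] = gabeccfa$ccg  (last char: 'g')
  sorted[11] = ggabeccfa$cc  (last char: 'c')
Last column: afgae$ccbcgc
Original string S is at sorted index 5

Answer: afgae$ccbcgc
5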